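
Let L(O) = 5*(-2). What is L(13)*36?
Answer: -360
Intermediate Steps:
L(O) = -10
L(13)*36 = -10*36 = -360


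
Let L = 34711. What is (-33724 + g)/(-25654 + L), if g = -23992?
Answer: -57716/9057 ≈ -6.3725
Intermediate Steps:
(-33724 + g)/(-25654 + L) = (-33724 - 23992)/(-25654 + 34711) = -57716/9057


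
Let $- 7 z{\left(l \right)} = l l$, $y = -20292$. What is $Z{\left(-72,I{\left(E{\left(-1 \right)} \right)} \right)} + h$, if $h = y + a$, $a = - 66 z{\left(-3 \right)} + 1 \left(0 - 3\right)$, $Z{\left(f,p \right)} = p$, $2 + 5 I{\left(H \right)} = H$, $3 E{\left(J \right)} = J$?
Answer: $- \frac{2122114}{105} \approx -20211.0$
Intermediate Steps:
$E{\left(J \right)} = \frac{J}{3}$
$I{\left(H \right)} = - \frac{2}{5} + \frac{H}{5}$
$z{\left(l \right)} = - \frac{l^{2}}{7}$ ($z{\left(l \right)} = - \frac{l l}{7} = - \frac{l^{2}}{7}$)
$a = \frac{573}{7}$ ($a = - 66 \left(- \frac{\left(-3\right)^{2}}{7}\right) + 1 \left(0 - 3\right) = - 66 \left(\left(- \frac{1}{7}\right) 9\right) + 1 \left(-3\right) = \left(-66\right) \left(- \frac{9}{7}\right) - 3 = \frac{594}{7} - 3 = \frac{573}{7} \approx 81.857$)
$h = - \frac{141471}{7}$ ($h = -20292 + \frac{573}{7} = - \frac{141471}{7} \approx -20210.0$)
$Z{\left(-72,I{\left(E{\left(-1 \right)} \right)} \right)} + h = \left(- \frac{2}{5} + \frac{\frac{1}{3} \left(-1\right)}{5}\right) - \frac{141471}{7} = \left(- \frac{2}{5} + \frac{1}{5} \left(- \frac{1}{3}\right)\right) - \frac{141471}{7} = \left(- \frac{2}{5} - \frac{1}{15}\right) - \frac{141471}{7} = - \frac{7}{15} - \frac{141471}{7} = - \frac{2122114}{105}$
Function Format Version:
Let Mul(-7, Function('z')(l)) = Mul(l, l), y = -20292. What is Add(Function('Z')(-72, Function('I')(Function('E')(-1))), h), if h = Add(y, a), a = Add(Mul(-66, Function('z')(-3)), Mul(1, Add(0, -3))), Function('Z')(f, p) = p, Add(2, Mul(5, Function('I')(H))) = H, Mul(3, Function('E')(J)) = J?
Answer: Rational(-2122114, 105) ≈ -20211.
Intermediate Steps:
Function('E')(J) = Mul(Rational(1, 3), J)
Function('I')(H) = Add(Rational(-2, 5), Mul(Rational(1, 5), H))
Function('z')(l) = Mul(Rational(-1, 7), Pow(l, 2)) (Function('z')(l) = Mul(Rational(-1, 7), Mul(l, l)) = Mul(Rational(-1, 7), Pow(l, 2)))
a = Rational(573, 7) (a = Add(Mul(-66, Mul(Rational(-1, 7), Pow(-3, 2))), Mul(1, Add(0, -3))) = Add(Mul(-66, Mul(Rational(-1, 7), 9)), Mul(1, -3)) = Add(Mul(-66, Rational(-9, 7)), -3) = Add(Rational(594, 7), -3) = Rational(573, 7) ≈ 81.857)
h = Rational(-141471, 7) (h = Add(-20292, Rational(573, 7)) = Rational(-141471, 7) ≈ -20210.)
Add(Function('Z')(-72, Function('I')(Function('E')(-1))), h) = Add(Add(Rational(-2, 5), Mul(Rational(1, 5), Mul(Rational(1, 3), -1))), Rational(-141471, 7)) = Add(Add(Rational(-2, 5), Mul(Rational(1, 5), Rational(-1, 3))), Rational(-141471, 7)) = Add(Add(Rational(-2, 5), Rational(-1, 15)), Rational(-141471, 7)) = Add(Rational(-7, 15), Rational(-141471, 7)) = Rational(-2122114, 105)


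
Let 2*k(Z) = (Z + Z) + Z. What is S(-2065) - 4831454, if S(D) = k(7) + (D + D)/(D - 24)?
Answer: -20185762683/4178 ≈ -4.8314e+6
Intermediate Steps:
k(Z) = 3*Z/2 (k(Z) = ((Z + Z) + Z)/2 = (2*Z + Z)/2 = (3*Z)/2 = 3*Z/2)
S(D) = 21/2 + 2*D/(-24 + D) (S(D) = (3/2)*7 + (D + D)/(D - 24) = 21/2 + (2*D)/(-24 + D) = 21/2 + 2*D/(-24 + D))
S(-2065) - 4831454 = (-504 + 25*(-2065))/(2*(-24 - 2065)) - 4831454 = (½)*(-504 - 51625)/(-2089) - 4831454 = (½)*(-1/2089)*(-52129) - 4831454 = 52129/4178 - 4831454 = -20185762683/4178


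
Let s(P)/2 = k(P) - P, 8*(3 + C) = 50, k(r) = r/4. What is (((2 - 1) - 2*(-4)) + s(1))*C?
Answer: 195/8 ≈ 24.375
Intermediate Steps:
k(r) = r/4 (k(r) = r*(¼) = r/4)
C = 13/4 (C = -3 + (⅛)*50 = -3 + 25/4 = 13/4 ≈ 3.2500)
s(P) = -3*P/2 (s(P) = 2*(P/4 - P) = 2*(-3*P/4) = -3*P/2)
(((2 - 1) - 2*(-4)) + s(1))*C = (((2 - 1) - 2*(-4)) - 3/2*1)*(13/4) = ((1 + 8) - 3/2)*(13/4) = (9 - 3/2)*(13/4) = (15/2)*(13/4) = 195/8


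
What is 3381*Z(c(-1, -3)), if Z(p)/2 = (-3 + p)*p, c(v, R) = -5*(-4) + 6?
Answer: 4043676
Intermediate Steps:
c(v, R) = 26 (c(v, R) = 20 + 6 = 26)
Z(p) = 2*p*(-3 + p) (Z(p) = 2*((-3 + p)*p) = 2*(p*(-3 + p)) = 2*p*(-3 + p))
3381*Z(c(-1, -3)) = 3381*(2*26*(-3 + 26)) = 3381*(2*26*23) = 3381*1196 = 4043676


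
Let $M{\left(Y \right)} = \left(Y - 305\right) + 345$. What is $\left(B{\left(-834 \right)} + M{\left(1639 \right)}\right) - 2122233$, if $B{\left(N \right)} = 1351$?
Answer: $-2119203$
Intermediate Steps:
$M{\left(Y \right)} = 40 + Y$ ($M{\left(Y \right)} = \left(-305 + Y\right) + 345 = 40 + Y$)
$\left(B{\left(-834 \right)} + M{\left(1639 \right)}\right) - 2122233 = \left(1351 + \left(40 + 1639\right)\right) - 2122233 = \left(1351 + 1679\right) - 2122233 = 3030 - 2122233 = -2119203$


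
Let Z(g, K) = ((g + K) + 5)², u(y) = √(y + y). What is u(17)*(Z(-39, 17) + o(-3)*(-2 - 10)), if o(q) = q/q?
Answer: 277*√34 ≈ 1615.2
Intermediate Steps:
o(q) = 1
u(y) = √2*√y (u(y) = √(2*y) = √2*√y)
Z(g, K) = (5 + K + g)² (Z(g, K) = ((K + g) + 5)² = (5 + K + g)²)
u(17)*(Z(-39, 17) + o(-3)*(-2 - 10)) = (√2*√17)*((5 + 17 - 39)² + 1*(-2 - 10)) = √34*((-17)² + 1*(-12)) = √34*(289 - 12) = √34*277 = 277*√34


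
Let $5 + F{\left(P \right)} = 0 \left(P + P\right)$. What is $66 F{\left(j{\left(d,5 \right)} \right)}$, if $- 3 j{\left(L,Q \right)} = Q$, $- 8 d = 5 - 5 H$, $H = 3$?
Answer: $-330$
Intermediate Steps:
$d = \frac{5}{4}$ ($d = - \frac{5 - 15}{8} = \left(- \frac{1}{8}\right) \left(-10\right) = \frac{5}{4} \approx 1.25$)
$j{\left(L,Q \right)} = - \frac{Q}{3}$
$F{\left(P \right)} = -5$ ($F{\left(P \right)} = -5 + 0 \left(P + P\right) = -5 + 0 \cdot 2 P = -5 + 0 = -5$)
$66 F{\left(j{\left(d,5 \right)} \right)} = 66 \left(-5\right) = -330$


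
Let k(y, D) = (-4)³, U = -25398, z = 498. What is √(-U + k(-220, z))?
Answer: √25334 ≈ 159.17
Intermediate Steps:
k(y, D) = -64
√(-U + k(-220, z)) = √(-1*(-25398) - 64) = √(25398 - 64) = √25334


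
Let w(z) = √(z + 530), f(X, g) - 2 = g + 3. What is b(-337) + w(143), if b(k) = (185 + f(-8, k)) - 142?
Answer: -289 + √673 ≈ -263.06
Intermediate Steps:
f(X, g) = 5 + g (f(X, g) = 2 + (g + 3) = 2 + (3 + g) = 5 + g)
w(z) = √(530 + z)
b(k) = 48 + k (b(k) = (185 + (5 + k)) - 142 = (190 + k) - 142 = 48 + k)
b(-337) + w(143) = (48 - 337) + √(530 + 143) = -289 + √673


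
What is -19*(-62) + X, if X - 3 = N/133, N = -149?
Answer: 156924/133 ≈ 1179.9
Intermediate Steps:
X = 250/133 (X = 3 - 149/133 = 250/133 ≈ 1.8797)
-19*(-62) + X = -19*(-62) + 250/133 = 1178 + 250/133 = 156924/133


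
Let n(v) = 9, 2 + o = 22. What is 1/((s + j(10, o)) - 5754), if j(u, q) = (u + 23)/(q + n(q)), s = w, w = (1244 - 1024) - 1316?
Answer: -29/198617 ≈ -0.00014601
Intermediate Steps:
o = 20 (o = -2 + 22 = 20)
w = -1096 (w = 220 - 1316 = -1096)
s = -1096
j(u, q) = (23 + u)/(9 + q) (j(u, q) = (u + 23)/(q + 9) = (23 + u)/(9 + q))
1/((s + j(10, o)) - 5754) = 1/((-1096 + (23 + 10)/(9 + 20)) - 5754) = 1/((-1096 + 33/29) - 5754) = 1/(-31751/29 - 5754) = 1/(-198617/29) = -29/198617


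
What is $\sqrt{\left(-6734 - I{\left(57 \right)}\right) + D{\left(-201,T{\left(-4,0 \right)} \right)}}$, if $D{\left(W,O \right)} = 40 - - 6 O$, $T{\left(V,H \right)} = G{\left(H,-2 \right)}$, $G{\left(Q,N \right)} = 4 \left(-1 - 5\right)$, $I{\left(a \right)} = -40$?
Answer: $i \sqrt{6798} \approx 82.45 i$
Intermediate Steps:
$G{\left(Q,N \right)} = -24$ ($G{\left(Q,N \right)} = 4 \left(-6\right) = -24$)
$T{\left(V,H \right)} = -24$
$D{\left(W,O \right)} = 40 + 6 O$
$\sqrt{\left(-6734 - I{\left(57 \right)}\right) + D{\left(-201,T{\left(-4,0 \right)} \right)}} = \sqrt{\left(-6734 - -40\right) + \left(40 + 6 \left(-24\right)\right)} = \sqrt{\left(-6734 + 40\right) + \left(40 - 144\right)} = \sqrt{-6694 - 104} = \sqrt{-6798} = i \sqrt{6798}$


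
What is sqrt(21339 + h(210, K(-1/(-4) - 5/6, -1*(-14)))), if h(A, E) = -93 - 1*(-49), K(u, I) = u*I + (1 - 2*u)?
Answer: sqrt(21295) ≈ 145.93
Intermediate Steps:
K(u, I) = 1 - 2*u + I*u (K(u, I) = I*u + (1 - 2*u) = 1 - 2*u + I*u)
h(A, E) = -44 (h(A, E) = -93 + 49 = -44)
sqrt(21339 + h(210, K(-1/(-4) - 5/6, -1*(-14)))) = sqrt(21339 - 44) = sqrt(21295)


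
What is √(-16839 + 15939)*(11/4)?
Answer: 165*I/2 ≈ 82.5*I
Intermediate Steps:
√(-16839 + 15939)*(11/4) = √(-900)*(11*(¼)) = (30*I)*(11/4) = 165*I/2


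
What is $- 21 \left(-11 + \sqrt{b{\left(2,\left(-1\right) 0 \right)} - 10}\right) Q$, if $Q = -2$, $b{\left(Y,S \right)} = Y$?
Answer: $-462 + 84 i \sqrt{2} \approx -462.0 + 118.79 i$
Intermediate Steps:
$- 21 \left(-11 + \sqrt{b{\left(2,\left(-1\right) 0 \right)} - 10}\right) Q = - 21 \left(-11 + \sqrt{2 - 10}\right) \left(-2\right) = - 21 \left(-11 + \sqrt{-8}\right) \left(-2\right) = - 21 \left(-11 + 2 i \sqrt{2}\right) \left(-2\right) = \left(231 - 42 i \sqrt{2}\right) \left(-2\right) = -462 + 84 i \sqrt{2}$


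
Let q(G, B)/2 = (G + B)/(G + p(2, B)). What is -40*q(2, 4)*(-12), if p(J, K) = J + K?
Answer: 720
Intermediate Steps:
q(G, B) = 2*(B + G)/(2 + B + G) (q(G, B) = 2*((G + B)/(G + (2 + B))) = 2*((B + G)/(2 + B + G)) = 2*(B + G)/(2 + B + G))
-40*q(2, 4)*(-12) = -80*(4 + 2)/(2 + 4 + 2)*(-12) = -80*6/8*(-12) = -40*3/2*(-12) = -60*(-12) = 720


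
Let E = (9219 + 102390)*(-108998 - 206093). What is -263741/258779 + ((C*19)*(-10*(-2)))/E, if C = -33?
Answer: -3091658079583273/3033492957472467 ≈ -1.0192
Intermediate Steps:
E = -35166991419 (E = 111609*(-315091) = -35166991419)
-263741/258779 + ((C*19)*(-10*(-2)))/E = -263741/258779 + ((-33*19)*(-10*(-2)))/(-35166991419) = -263741*1/258779 - 627*20*(-1/35166991419) = -263741/258779 - 12540*(-1/35166991419) = -263741/258779 + 4180/11722330473 = -3091658079583273/3033492957472467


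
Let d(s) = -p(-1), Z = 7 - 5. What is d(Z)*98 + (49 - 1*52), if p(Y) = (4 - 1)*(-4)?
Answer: 1173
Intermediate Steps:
Z = 2
p(Y) = -12 (p(Y) = 3*(-4) = -12)
d(s) = 12 (d(s) = -1*(-12) = 12)
d(Z)*98 + (49 - 1*52) = 12*98 + (49 - 1*52) = 1176 + (49 - 52) = 1176 - 3 = 1173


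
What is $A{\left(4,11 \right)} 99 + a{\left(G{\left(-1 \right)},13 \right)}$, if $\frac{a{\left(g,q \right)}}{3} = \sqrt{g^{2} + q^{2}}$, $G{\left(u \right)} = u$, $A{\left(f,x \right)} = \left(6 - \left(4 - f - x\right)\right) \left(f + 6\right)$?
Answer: $16830 + 3 \sqrt{170} \approx 16869.0$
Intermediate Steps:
$A{\left(f,x \right)} = \left(6 + f\right) \left(2 + f + x\right)$ ($A{\left(f,x \right)} = \left(6 + \left(-4 + f + x\right)\right) \left(6 + f\right) = \left(2 + f + x\right) \left(6 + f\right) = \left(6 + f\right) \left(2 + f + x\right)$)
$a{\left(g,q \right)} = 3 \sqrt{g^{2} + q^{2}}$
$A{\left(4,11 \right)} 99 + a{\left(G{\left(-1 \right)},13 \right)} = \left(12 + 4^{2} + 6 \cdot 11 + 8 \cdot 4 + 4 \cdot 11\right) 99 + 3 \sqrt{\left(-1\right)^{2} + 13^{2}} = \left(12 + 16 + 66 + 32 + 44\right) 99 + 3 \sqrt{1 + 169} = 170 \cdot 99 + 3 \sqrt{170} = 16830 + 3 \sqrt{170}$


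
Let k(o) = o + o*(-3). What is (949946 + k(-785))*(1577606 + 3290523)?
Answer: 4632102633564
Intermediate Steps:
k(o) = -2*o (k(o) = o - 3*o = -2*o)
(949946 + k(-785))*(1577606 + 3290523) = (949946 - 2*(-785))*(1577606 + 3290523) = (949946 + 1570)*4868129 = 951516*4868129 = 4632102633564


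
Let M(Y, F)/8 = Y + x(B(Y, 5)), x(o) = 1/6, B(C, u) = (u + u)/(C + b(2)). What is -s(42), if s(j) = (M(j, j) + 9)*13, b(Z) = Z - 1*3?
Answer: -13507/3 ≈ -4502.3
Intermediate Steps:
b(Z) = -3 + Z (b(Z) = Z - 3 = -3 + Z)
B(C, u) = 2*u/(-1 + C) (B(C, u) = (u + u)/(C + (-3 + 2)) = (2*u)/(C - 1) = (2*u)/(-1 + C) = 2*u/(-1 + C))
x(o) = ⅙
M(Y, F) = 4/3 + 8*Y (M(Y, F) = 8*(Y + ⅙) = 8*(⅙ + Y) = 4/3 + 8*Y)
s(j) = 403/3 + 104*j (s(j) = ((4/3 + 8*j) + 9)*13 = (31/3 + 8*j)*13 = 403/3 + 104*j)
-s(42) = -(403/3 + 104*42) = -(403/3 + 4368) = -1*13507/3 = -13507/3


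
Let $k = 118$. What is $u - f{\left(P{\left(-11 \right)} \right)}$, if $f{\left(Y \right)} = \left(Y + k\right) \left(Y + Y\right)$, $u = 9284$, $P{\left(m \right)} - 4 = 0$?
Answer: $8308$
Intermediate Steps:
$P{\left(m \right)} = 4$ ($P{\left(m \right)} = 4 + 0 = 4$)
$f{\left(Y \right)} = 2 Y \left(118 + Y\right)$ ($f{\left(Y \right)} = \left(Y + 118\right) \left(Y + Y\right) = \left(118 + Y\right) 2 Y = 2 Y \left(118 + Y\right)$)
$u - f{\left(P{\left(-11 \right)} \right)} = 9284 - 2 \cdot 4 \left(118 + 4\right) = 9284 - 2 \cdot 4 \cdot 122 = 9284 - 976 = 8308$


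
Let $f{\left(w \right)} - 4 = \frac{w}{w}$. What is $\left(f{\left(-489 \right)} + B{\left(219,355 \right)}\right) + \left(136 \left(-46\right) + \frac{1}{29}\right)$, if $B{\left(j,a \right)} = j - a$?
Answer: $- \frac{185222}{29} \approx -6387.0$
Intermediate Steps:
$f{\left(w \right)} = 5$ ($f{\left(w \right)} = 4 + \frac{w}{w} = 4 + 1 = 5$)
$\left(f{\left(-489 \right)} + B{\left(219,355 \right)}\right) + \left(136 \left(-46\right) + \frac{1}{29}\right) = \left(5 + \left(219 - 355\right)\right) + \left(136 \left(-46\right) + \frac{1}{29}\right) = \left(5 + \left(219 - 355\right)\right) + \left(-6256 + \frac{1}{29}\right) = \left(5 - 136\right) - \frac{181423}{29} = -131 - \frac{181423}{29} = - \frac{185222}{29}$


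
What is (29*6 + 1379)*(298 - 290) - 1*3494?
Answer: 8930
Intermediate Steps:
(29*6 + 1379)*(298 - 290) - 1*3494 = (174 + 1379)*8 - 3494 = 1553*8 - 3494 = 12424 - 3494 = 8930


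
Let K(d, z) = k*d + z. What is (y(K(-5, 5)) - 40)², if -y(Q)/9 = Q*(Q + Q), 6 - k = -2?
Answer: 487968100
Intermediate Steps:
k = 8 (k = 6 - 1*(-2) = 6 + 2 = 8)
K(d, z) = z + 8*d (K(d, z) = 8*d + z = z + 8*d)
y(Q) = -18*Q² (y(Q) = -9*Q*(Q + Q) = -9*Q*2*Q = -18*Q²)
(y(K(-5, 5)) - 40)² = (-18*(5 + 8*(-5))² - 40)² = (-18*(5 - 40)² - 40)² = (-18*(-35)² - 40)² = (-18*1225 - 40)² = (-22050 - 40)² = (-22090)² = 487968100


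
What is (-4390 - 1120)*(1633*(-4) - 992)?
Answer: 41457240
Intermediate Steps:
(-4390 - 1120)*(1633*(-4) - 992) = -5510*(-6532 - 992) = -5510*(-7524) = 41457240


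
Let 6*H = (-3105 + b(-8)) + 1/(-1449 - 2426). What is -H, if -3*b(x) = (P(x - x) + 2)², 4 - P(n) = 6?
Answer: 6015938/11625 ≈ 517.50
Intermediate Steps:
P(n) = -2 (P(n) = 4 - 1*6 = 4 - 6 = -2)
b(x) = 0 (b(x) = -(-2 + 2)²/3 = -⅓*0² = -⅓*0 = 0)
H = -6015938/11625 (H = ((-3105 + 0) + 1/(-1449 - 2426))/6 = (-3105 + 1/(-3875))/6 = (-3105 - 1/3875)/6 = (⅙)*(-12031876/3875) = -6015938/11625 ≈ -517.50)
-H = -1*(-6015938/11625) = 6015938/11625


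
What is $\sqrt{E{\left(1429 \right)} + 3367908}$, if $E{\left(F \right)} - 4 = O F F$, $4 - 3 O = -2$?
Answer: $\sqrt{7451994} \approx 2729.8$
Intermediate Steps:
$O = 2$ ($O = \frac{4}{3} - - \frac{2}{3} = \frac{4}{3} + \frac{2}{3} = 2$)
$E{\left(F \right)} = 4 + 2 F^{2}$ ($E{\left(F \right)} = 4 + 2 F F = 4 + 2 F^{2}$)
$\sqrt{E{\left(1429 \right)} + 3367908} = \sqrt{\left(4 + 2 \cdot 1429^{2}\right) + 3367908} = \sqrt{\left(4 + 2 \cdot 2042041\right) + 3367908} = \sqrt{\left(4 + 4084082\right) + 3367908} = \sqrt{4084086 + 3367908} = \sqrt{7451994}$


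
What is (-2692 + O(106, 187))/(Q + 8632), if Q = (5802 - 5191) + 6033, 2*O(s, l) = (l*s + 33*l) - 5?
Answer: 1717/2546 ≈ 0.67439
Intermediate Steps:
O(s, l) = -5/2 + 33*l/2 + l*s/2 (O(s, l) = ((l*s + 33*l) - 5)/2 = ((33*l + l*s) - 5)/2 = (-5 + 33*l + l*s)/2 = -5/2 + 33*l/2 + l*s/2)
Q = 6644 (Q = 611 + 6033 = 6644)
(-2692 + O(106, 187))/(Q + 8632) = (-2692 + (-5/2 + (33/2)*187 + (½)*187*106))/(6644 + 8632) = (-2692 + (-5/2 + 6171/2 + 9911))/15276 = (-2692 + 12994)*(1/15276) = 10302*(1/15276) = 1717/2546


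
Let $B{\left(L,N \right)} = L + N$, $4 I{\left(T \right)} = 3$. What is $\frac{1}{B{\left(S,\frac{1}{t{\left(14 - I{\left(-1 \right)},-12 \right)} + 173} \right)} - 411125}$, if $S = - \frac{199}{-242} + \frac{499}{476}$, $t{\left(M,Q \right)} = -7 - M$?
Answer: $- \frac{35191156}{14467897950365} \approx -2.4324 \cdot 10^{-6}$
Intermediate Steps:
$I{\left(T \right)} = \frac{3}{4}$ ($I{\left(T \right)} = \frac{1}{4} \cdot 3 = \frac{3}{4}$)
$S = \frac{107741}{57596}$ ($S = \left(-199\right) \left(- \frac{1}{242}\right) + 499 \cdot \frac{1}{476} = \frac{199}{242} + \frac{499}{476} = \frac{107741}{57596} \approx 1.8706$)
$\frac{1}{B{\left(S,\frac{1}{t{\left(14 - I{\left(-1 \right)},-12 \right)} + 173} \right)} - 411125} = \frac{1}{\left(\frac{107741}{57596} + \frac{1}{\left(-7 - \left(14 - \frac{3}{4}\right)\right) + 173}\right) - 411125} = \frac{1}{\left(\frac{107741}{57596} + \frac{1}{\left(-7 - \frac{53}{4}\right) + 173}\right) - 411125} = \frac{1}{\left(\frac{107741}{57596} + \frac{1}{- \frac{81}{4} + 173}\right) - 411125} = \frac{1}{\left(\frac{107741}{57596} + \frac{1}{\frac{611}{4}}\right) - 411125} = \frac{1}{\left(\frac{107741}{57596} + \frac{4}{611}\right) - 411125} = \frac{1}{\frac{66060135}{35191156} - 411125} = \frac{1}{- \frac{14467897950365}{35191156}} = - \frac{35191156}{14467897950365}$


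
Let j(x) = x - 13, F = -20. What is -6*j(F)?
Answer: 198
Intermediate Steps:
j(x) = -13 + x
-6*j(F) = -6*(-13 - 20) = -6*(-33) = 198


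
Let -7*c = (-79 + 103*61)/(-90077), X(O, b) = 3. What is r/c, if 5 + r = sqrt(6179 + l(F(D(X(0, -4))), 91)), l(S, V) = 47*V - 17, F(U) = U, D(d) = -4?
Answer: -3152695/6204 + 630539*sqrt(10439)/6204 ≈ 9876.0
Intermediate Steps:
l(S, V) = -17 + 47*V
c = 6204/630539 (c = -(-79 + 103*61)/(7*(-90077)) = -(-79 + 6283)*(-1)/(7*90077) = -6204*(-1)/(7*90077) = -1/7*(-6204/90077) = 6204/630539 ≈ 0.0098392)
r = -5 + sqrt(10439) (r = -5 + sqrt(6179 + (-17 + 47*91)) = -5 + sqrt(6179 + (-17 + 4277)) = -5 + sqrt(6179 + 4260) = -5 + sqrt(10439) ≈ 97.171)
r/c = (-5 + sqrt(10439))/(6204/630539) = (-5 + sqrt(10439))*(630539/6204) = -3152695/6204 + 630539*sqrt(10439)/6204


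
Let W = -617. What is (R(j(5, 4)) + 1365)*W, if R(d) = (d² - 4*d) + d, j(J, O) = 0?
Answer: -842205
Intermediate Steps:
R(d) = d² - 3*d
(R(j(5, 4)) + 1365)*W = (0*(-3 + 0) + 1365)*(-617) = (0*(-3) + 1365)*(-617) = (0 + 1365)*(-617) = 1365*(-617) = -842205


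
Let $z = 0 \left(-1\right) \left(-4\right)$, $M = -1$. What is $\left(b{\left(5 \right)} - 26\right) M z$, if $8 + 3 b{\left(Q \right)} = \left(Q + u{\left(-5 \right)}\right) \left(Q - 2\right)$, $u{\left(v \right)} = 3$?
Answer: $0$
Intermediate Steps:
$b{\left(Q \right)} = - \frac{8}{3} + \frac{\left(-2 + Q\right) \left(3 + Q\right)}{3}$ ($b{\left(Q \right)} = - \frac{8}{3} + \frac{\left(Q + 3\right) \left(Q - 2\right)}{3} = - \frac{8}{3} + \frac{\left(3 + Q\right) \left(-2 + Q\right)}{3} = - \frac{8}{3} + \frac{\left(-2 + Q\right) \left(3 + Q\right)}{3}$)
$z = 0$ ($z = 0 \left(-4\right) = 0$)
$\left(b{\left(5 \right)} - 26\right) M z = \left(\left(- \frac{14}{3} + \frac{1}{3} \cdot 5 + \frac{5^{2}}{3}\right) - 26\right) \left(\left(-1\right) 0\right) = \left(\left(- \frac{14}{3} + \frac{5}{3} + \frac{1}{3} \cdot 25\right) - 26\right) 0 = \left(\left(- \frac{14}{3} + \frac{5}{3} + \frac{25}{3}\right) - 26\right) 0 = \left(\frac{16}{3} - 26\right) 0 = \left(- \frac{62}{3}\right) 0 = 0$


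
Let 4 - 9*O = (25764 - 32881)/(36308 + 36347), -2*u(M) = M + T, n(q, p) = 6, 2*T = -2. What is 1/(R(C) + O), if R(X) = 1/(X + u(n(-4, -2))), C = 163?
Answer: 6360615/2935799 ≈ 2.1666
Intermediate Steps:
T = -1 (T = (1/2)*(-2) = -1)
u(M) = 1/2 - M/2 (u(M) = -(M - 1)/2 = -(-1 + M)/2 = 1/2 - M/2)
O = 27067/59445 (O = 4/9 - (25764 - 32881)/(9*(36308 + 36347)) = 4/9 - (-7117)/(9*72655) = 4/9 - 1/9*(-647/6605) = 4/9 + 647/59445 = 27067/59445 ≈ 0.45533)
R(X) = 1/(-5/2 + X) (R(X) = 1/(X + (1/2 - 1/2*6)) = 1/(X + (1/2 - 3)) = 1/(X - 5/2) = 1/(-5/2 + X))
1/(R(C) + O) = 1/(2/(-5 + 2*163) + 27067/59445) = 1/(2/(-5 + 326) + 27067/59445) = 1/(2/321 + 27067/59445) = 1/(2935799/6360615) = 6360615/2935799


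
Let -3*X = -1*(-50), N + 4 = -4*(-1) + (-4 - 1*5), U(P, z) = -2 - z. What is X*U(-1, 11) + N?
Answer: 623/3 ≈ 207.67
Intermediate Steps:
N = -9 (N = -4 + (-4*(-1) + (-4 - 1*5)) = -4 + (4 + (-4 - 5)) = -4 + (4 - 9) = -4 - 5 = -9)
X = -50/3 (X = -(-1)*(-50)/3 = -⅓*50 = -50/3 ≈ -16.667)
X*U(-1, 11) + N = -50*(-2 - 1*11)/3 - 9 = -50*(-2 - 11)/3 - 9 = -50/3*(-13) - 9 = 650/3 - 9 = 623/3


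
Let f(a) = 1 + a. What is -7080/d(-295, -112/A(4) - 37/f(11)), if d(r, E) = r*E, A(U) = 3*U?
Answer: -288/149 ≈ -1.9329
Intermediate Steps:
d(r, E) = E*r
-7080/d(-295, -112/A(4) - 37/f(11)) = -7080*(-1/(295*(-112/(3*4) - 37/(1 + 11)))) = -7080*(-1/(295*(-112/12 - 37/12))) = -7080*(-1/(295*(-112*1/12 - 37*1/12))) = -7080*(-1/(295*(-28/3 - 37/12))) = -7080/((-149/12*(-295))) = -7080/43955/12 = -7080*12/43955 = -288/149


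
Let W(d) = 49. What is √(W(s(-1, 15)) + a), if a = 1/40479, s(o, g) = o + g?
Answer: 4*√5018060193/40479 ≈ 7.0000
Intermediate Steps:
s(o, g) = g + o
a = 1/40479 ≈ 2.4704e-5
√(W(s(-1, 15)) + a) = √(49 + 1/40479) = √(1983472/40479) = 4*√5018060193/40479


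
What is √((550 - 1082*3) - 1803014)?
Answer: I*√1805710 ≈ 1343.8*I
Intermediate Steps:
√((550 - 1082*3) - 1803014) = √((550 - 3246) - 1803014) = √(-2696 - 1803014) = √(-1805710) = I*√1805710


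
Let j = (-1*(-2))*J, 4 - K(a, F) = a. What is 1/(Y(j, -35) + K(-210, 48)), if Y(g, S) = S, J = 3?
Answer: 1/179 ≈ 0.0055866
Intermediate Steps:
K(a, F) = 4 - a
j = 6 (j = -1*(-2)*3 = 2*3 = 6)
1/(Y(j, -35) + K(-210, 48)) = 1/(-35 + (4 - 1*(-210))) = 1/(-35 + (4 + 210)) = 1/(-35 + 214) = 1/179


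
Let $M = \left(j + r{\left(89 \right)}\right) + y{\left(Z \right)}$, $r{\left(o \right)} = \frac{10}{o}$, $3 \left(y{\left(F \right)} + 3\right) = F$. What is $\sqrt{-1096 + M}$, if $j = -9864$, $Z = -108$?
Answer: $\frac{i \sqrt{87122189}}{89} \approx 104.88 i$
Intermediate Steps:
$y{\left(F \right)} = -3 + \frac{F}{3}$
$M = - \frac{881357}{89}$ ($M = \left(-9864 + \frac{10}{89}\right) + \left(-3 + \frac{1}{3} \left(-108\right)\right) = \left(-9864 + 10 \cdot \frac{1}{89}\right) - 39 = \left(-9864 + \frac{10}{89}\right) - 39 = - \frac{877886}{89} - 39 = - \frac{881357}{89} \approx -9902.9$)
$\sqrt{-1096 + M} = \sqrt{-1096 - \frac{881357}{89}} = \sqrt{- \frac{978901}{89}} = \frac{i \sqrt{87122189}}{89}$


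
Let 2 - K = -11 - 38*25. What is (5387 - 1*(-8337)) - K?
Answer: 12761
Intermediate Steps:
K = 963 (K = 2 - (-11 - 38*25) = 2 - (-11 - 950) = 2 - 1*(-961) = 2 + 961 = 963)
(5387 - 1*(-8337)) - K = (5387 - 1*(-8337)) - 1*963 = (5387 + 8337) - 963 = 13724 - 963 = 12761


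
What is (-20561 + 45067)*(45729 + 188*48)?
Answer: 1341777018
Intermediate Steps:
(-20561 + 45067)*(45729 + 188*48) = 24506*(45729 + 9024) = 24506*54753 = 1341777018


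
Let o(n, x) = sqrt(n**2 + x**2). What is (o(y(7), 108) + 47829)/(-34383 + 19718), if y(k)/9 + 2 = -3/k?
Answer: -47829/14665 - 9*sqrt(7345)/102655 ≈ -3.2690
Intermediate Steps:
y(k) = -18 - 27/k (y(k) = -18 + 9*(-3/k) = -18 - 27/k)
(o(y(7), 108) + 47829)/(-34383 + 19718) = (sqrt((-18 - 27/7)**2 + 108**2) + 47829)/(-34383 + 19718) = (sqrt((-18 - 27*1/7)**2 + 11664) + 47829)/(-14665) = (sqrt((-18 - 27/7)**2 + 11664) + 47829)*(-1/14665) = (sqrt((-153/7)**2 + 11664) + 47829)*(-1/14665) = (sqrt(23409/49 + 11664) + 47829)*(-1/14665) = (sqrt(594945/49) + 47829)*(-1/14665) = (9*sqrt(7345)/7 + 47829)*(-1/14665) = (47829 + 9*sqrt(7345)/7)*(-1/14665) = -47829/14665 - 9*sqrt(7345)/102655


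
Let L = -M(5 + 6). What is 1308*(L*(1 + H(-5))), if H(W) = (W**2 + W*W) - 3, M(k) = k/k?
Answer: -62784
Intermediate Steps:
M(k) = 1
H(W) = -3 + 2*W**2 (H(W) = (W**2 + W**2) - 3 = 2*W**2 - 3 = -3 + 2*W**2)
L = -1 (L = -1*1 = -1)
1308*(L*(1 + H(-5))) = 1308*(-(1 + (-3 + 2*(-5)**2))) = 1308*(-(1 + (-3 + 2*25))) = 1308*(-(1 + (-3 + 50))) = 1308*(-(1 + 47)) = 1308*(-1*48) = 1308*(-48) = -62784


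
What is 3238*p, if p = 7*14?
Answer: 317324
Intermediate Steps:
p = 98
3238*p = 3238*98 = 317324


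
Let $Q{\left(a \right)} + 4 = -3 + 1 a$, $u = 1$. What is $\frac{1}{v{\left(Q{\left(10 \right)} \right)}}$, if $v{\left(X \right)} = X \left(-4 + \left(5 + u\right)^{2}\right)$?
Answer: $\frac{1}{96} \approx 0.010417$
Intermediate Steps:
$Q{\left(a \right)} = -7 + a$ ($Q{\left(a \right)} = -4 + \left(-3 + 1 a\right) = -4 + \left(-3 + a\right) = -7 + a$)
$v{\left(X \right)} = 32 X$ ($v{\left(X \right)} = X \left(-4 + \left(5 + 1\right)^{2}\right) = X \left(-4 + 6^{2}\right) = X \left(-4 + 36\right) = X 32 = 32 X$)
$\frac{1}{v{\left(Q{\left(10 \right)} \right)}} = \frac{1}{32 \left(-7 + 10\right)} = \frac{1}{32 \cdot 3} = \frac{1}{96}$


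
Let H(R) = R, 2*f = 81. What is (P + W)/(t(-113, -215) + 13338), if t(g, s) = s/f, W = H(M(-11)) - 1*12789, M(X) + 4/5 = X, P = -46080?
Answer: -5961681/1349935 ≈ -4.4163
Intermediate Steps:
M(X) = -4/5 + X
f = 81/2 (f = (1/2)*81 = 81/2 ≈ 40.500)
W = -64004/5 (W = (-4/5 - 11) - 1*12789 = -59/5 - 12789 = -64004/5 ≈ -12801.)
t(g, s) = 2*s/81 (t(g, s) = s/(81/2) = s*(2/81) = 2*s/81)
(P + W)/(t(-113, -215) + 13338) = (-46080 - 64004/5)/((2/81)*(-215) + 13338) = -294404/(5*(-430/81 + 13338)) = -294404/(5*1079948/81) = -294404/5*81/1079948 = -5961681/1349935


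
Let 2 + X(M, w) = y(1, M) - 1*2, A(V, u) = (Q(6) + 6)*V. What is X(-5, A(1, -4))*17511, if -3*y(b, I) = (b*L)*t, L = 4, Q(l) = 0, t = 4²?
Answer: -443612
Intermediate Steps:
t = 16
y(b, I) = -64*b/3 (y(b, I) = -b*4*16/3 = -4*b*16/3 = -64*b/3)
A(V, u) = 6*V (A(V, u) = (0 + 6)*V = 6*V)
X(M, w) = -76/3 (X(M, w) = -2 + (-64/3*1 - 1*2) = -2 + (-64/3 - 2) = -2 - 70/3 = -76/3)
X(-5, A(1, -4))*17511 = -76/3*17511 = -443612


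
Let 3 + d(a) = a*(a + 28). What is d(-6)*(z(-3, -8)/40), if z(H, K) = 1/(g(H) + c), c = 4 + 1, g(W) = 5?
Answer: -27/80 ≈ -0.33750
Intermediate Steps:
c = 5
z(H, K) = ⅒ (z(H, K) = 1/(5 + 5) = 1/10 = ⅒)
d(a) = -3 + a*(28 + a) (d(a) = -3 + a*(a + 28) = -3 + a*(28 + a))
d(-6)*(z(-3, -8)/40) = (-3 + (-6)² + 28*(-6))*((⅒)/40) = (-3 + 36 - 168)*((⅒)*(1/40)) = -135*1/400 = -27/80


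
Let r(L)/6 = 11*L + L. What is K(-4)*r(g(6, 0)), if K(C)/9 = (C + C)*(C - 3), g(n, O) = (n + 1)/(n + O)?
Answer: 42336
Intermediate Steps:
g(n, O) = (1 + n)/(O + n)
K(C) = 18*C*(-3 + C) (K(C) = 9*((C + C)*(C - 3)) = 9*((2*C)*(-3 + C)) = 9*(2*C*(-3 + C)) = 18*C*(-3 + C))
r(L) = 72*L (r(L) = 6*(11*L + L) = 6*(12*L) = 72*L)
K(-4)*r(g(6, 0)) = (18*(-4)*(-3 - 4))*(72*((1 + 6)/(0 + 6))) = (18*(-4)*(-7))*(72*(7/6)) = 504*(72*((⅙)*7)) = 504*(72*(7/6)) = 504*84 = 42336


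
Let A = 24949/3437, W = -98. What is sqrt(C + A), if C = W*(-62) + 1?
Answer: sqrt(71873162326)/3437 ≈ 78.002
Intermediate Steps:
C = 6077 (C = -98*(-62) + 1 = 6076 + 1 = 6077)
A = 24949/3437 (A = 24949*(1/3437) = 24949/3437 ≈ 7.2589)
sqrt(C + A) = sqrt(6077 + 24949/3437) = sqrt(20911598/3437) = sqrt(71873162326)/3437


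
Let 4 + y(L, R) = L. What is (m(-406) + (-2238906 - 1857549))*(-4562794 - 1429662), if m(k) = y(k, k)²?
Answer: 23540494489880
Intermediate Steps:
y(L, R) = -4 + L
m(k) = (-4 + k)²
(m(-406) + (-2238906 - 1857549))*(-4562794 - 1429662) = ((-4 - 406)² + (-2238906 - 1857549))*(-4562794 - 1429662) = ((-410)² - 4096455)*(-5992456) = (168100 - 4096455)*(-5992456) = -3928355*(-5992456) = 23540494489880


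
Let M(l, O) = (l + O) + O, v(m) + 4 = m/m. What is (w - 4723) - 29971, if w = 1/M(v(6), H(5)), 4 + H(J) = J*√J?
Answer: -13149015/379 + 10*√5/379 ≈ -34694.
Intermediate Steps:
v(m) = -3 (v(m) = -4 + m/m = -4 + 1 = -3)
H(J) = -4 + J^(3/2) (H(J) = -4 + J*√J = -4 + J^(3/2))
M(l, O) = l + 2*O (M(l, O) = (O + l) + O = l + 2*O)
w = 1/(-11 + 10*√5) (w = 1/(-3 + 2*(-4 + 5^(3/2))) = 1/(-3 + 2*(-4 + 5*√5)) = 1/(-3 + (-8 + 10*√5)) = 1/(-11 + 10*√5) ≈ 0.088023)
(w - 4723) - 29971 = ((11/379 + 10*√5/379) - 4723) - 29971 = (-1790006/379 + 10*√5/379) - 29971 = -13149015/379 + 10*√5/379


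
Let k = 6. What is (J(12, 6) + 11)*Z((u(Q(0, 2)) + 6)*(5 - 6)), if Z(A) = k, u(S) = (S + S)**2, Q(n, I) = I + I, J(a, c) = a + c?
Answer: 174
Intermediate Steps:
Q(n, I) = 2*I
u(S) = 4*S**2 (u(S) = (2*S)**2 = 4*S**2)
Z(A) = 6
(J(12, 6) + 11)*Z((u(Q(0, 2)) + 6)*(5 - 6)) = ((12 + 6) + 11)*6 = (18 + 11)*6 = 29*6 = 174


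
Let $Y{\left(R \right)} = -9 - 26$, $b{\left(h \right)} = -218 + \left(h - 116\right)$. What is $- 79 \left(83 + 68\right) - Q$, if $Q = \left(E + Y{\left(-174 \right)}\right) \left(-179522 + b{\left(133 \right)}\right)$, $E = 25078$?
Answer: $4500791160$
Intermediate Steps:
$b{\left(h \right)} = -334 + h$ ($b{\left(h \right)} = -218 + \left(h - 116\right) = -218 + \left(-116 + h\right) = -334 + h$)
$Y{\left(R \right)} = -35$
$Q = -4500803089$ ($Q = \left(25078 - 35\right) \left(-179522 + \left(-334 + 133\right)\right) = 25043 \left(-179522 - 201\right) = 25043 \left(-179723\right) = -4500803089$)
$- 79 \left(83 + 68\right) - Q = - 79 \left(83 + 68\right) - -4500803089 = \left(-79\right) 151 + 4500803089 = -11929 + 4500803089 = 4500791160$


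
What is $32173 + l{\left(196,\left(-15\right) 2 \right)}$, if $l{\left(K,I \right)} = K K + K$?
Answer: $70785$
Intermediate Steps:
$l{\left(K,I \right)} = K + K^{2}$ ($l{\left(K,I \right)} = K^{2} + K = K + K^{2}$)
$32173 + l{\left(196,\left(-15\right) 2 \right)} = 32173 + 196 \left(1 + 196\right) = 32173 + 196 \cdot 197 = 32173 + 38612 = 70785$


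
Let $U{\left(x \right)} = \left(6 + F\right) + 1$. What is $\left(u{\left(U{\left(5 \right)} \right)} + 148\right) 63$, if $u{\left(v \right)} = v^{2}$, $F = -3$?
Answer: $10332$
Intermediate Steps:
$U{\left(x \right)} = 4$ ($U{\left(x \right)} = \left(6 - 3\right) + 1 = 3 + 1 = 4$)
$\left(u{\left(U{\left(5 \right)} \right)} + 148\right) 63 = \left(4^{2} + 148\right) 63 = \left(16 + 148\right) 63 = 164 \cdot 63 = 10332$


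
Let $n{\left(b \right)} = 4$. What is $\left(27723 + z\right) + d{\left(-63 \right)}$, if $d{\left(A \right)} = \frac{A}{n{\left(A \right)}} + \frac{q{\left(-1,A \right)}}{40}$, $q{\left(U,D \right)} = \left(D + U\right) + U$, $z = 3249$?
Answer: $\frac{247637}{8} \approx 30955.0$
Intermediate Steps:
$q{\left(U,D \right)} = D + 2 U$
$d{\left(A \right)} = - \frac{1}{20} + \frac{11 A}{40}$ ($d{\left(A \right)} = \frac{A}{4} + \frac{A + 2 \left(-1\right)}{40} = A \frac{1}{4} + \left(A - 2\right) \frac{1}{40} = \frac{A}{4} + \left(-2 + A\right) \frac{1}{40} = \frac{A}{4} + \left(- \frac{1}{20} + \frac{A}{40}\right) = - \frac{1}{20} + \frac{11 A}{40}$)
$\left(27723 + z\right) + d{\left(-63 \right)} = \left(27723 + 3249\right) + \left(- \frac{1}{20} + \frac{11}{40} \left(-63\right)\right) = 30972 - \frac{139}{8} = \frac{247637}{8}$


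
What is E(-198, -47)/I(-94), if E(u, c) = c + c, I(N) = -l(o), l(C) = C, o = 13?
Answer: 94/13 ≈ 7.2308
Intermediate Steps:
I(N) = -13 (I(N) = -1*13 = -13)
E(u, c) = 2*c
E(-198, -47)/I(-94) = (2*(-47))/(-13) = -94*(-1/13) = 94/13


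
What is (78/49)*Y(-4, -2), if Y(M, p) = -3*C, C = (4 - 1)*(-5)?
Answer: 3510/49 ≈ 71.633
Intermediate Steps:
C = -15 (C = 3*(-5) = -15)
Y(M, p) = 45 (Y(M, p) = -3*(-15) = 45)
(78/49)*Y(-4, -2) = (78/49)*45 = 3510/49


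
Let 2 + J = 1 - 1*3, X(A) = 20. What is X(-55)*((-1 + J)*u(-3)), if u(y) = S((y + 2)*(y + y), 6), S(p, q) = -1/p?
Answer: 50/3 ≈ 16.667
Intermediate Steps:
J = -4 (J = -2 + (1 - 1*3) = -2 + (1 - 3) = -2 - 2 = -4)
u(y) = -1/(2*y*(2 + y)) (u(y) = -1/((y + 2)*(y + y)) = -1/((2 + y)*(2*y)) = -1/(2*y*(2 + y)))
X(-55)*((-1 + J)*u(-3)) = 20*((-1 - 4)*(-½/(-3*(2 - 3)))) = 20*(-(-5)*(-1)/(2*3*(-1))) = 20*(-(-5)*(-1)*(-1)/(2*3)) = 20*(-5*(-⅙)) = 20*(⅚) = 50/3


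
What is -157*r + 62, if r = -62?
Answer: 9796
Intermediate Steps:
-157*r + 62 = -157*(-62) + 62 = 9734 + 62 = 9796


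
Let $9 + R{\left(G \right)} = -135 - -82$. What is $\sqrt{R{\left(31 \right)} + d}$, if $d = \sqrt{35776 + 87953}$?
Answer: $\sqrt{-62 + \sqrt{123729}} \approx 17.022$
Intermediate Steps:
$d = \sqrt{123729} \approx 351.75$
$R{\left(G \right)} = -62$ ($R{\left(G \right)} = -9 - 53 = -62$)
$\sqrt{R{\left(31 \right)} + d} = \sqrt{-62 + \sqrt{123729}}$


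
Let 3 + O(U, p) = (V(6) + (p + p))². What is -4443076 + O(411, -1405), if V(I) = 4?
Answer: 3430557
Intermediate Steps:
O(U, p) = -3 + (4 + 2*p)² (O(U, p) = -3 + (4 + (p + p))² = -3 + (4 + 2*p)²)
-4443076 + O(411, -1405) = -4443076 + (-3 + 4*(2 - 1405)²) = -4443076 + (-3 + 4*(-1403)²) = -4443076 + (-3 + 4*1968409) = -4443076 + (-3 + 7873636) = -4443076 + 7873633 = 3430557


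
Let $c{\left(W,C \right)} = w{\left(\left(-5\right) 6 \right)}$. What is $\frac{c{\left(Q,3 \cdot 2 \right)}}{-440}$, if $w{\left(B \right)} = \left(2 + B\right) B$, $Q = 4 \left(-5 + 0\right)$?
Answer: $- \frac{21}{11} \approx -1.9091$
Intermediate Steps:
$Q = -20$ ($Q = 4 \left(-5\right) = -20$)
$w{\left(B \right)} = B \left(2 + B\right)$
$c{\left(W,C \right)} = 840$ ($c{\left(W,C \right)} = \left(-5\right) 6 \left(2 - 30\right) = - 30 \left(2 - 30\right) = \left(-30\right) \left(-28\right) = 840$)
$\frac{c{\left(Q,3 \cdot 2 \right)}}{-440} = \frac{840}{-440} = 840 \left(- \frac{1}{440}\right) = - \frac{21}{11}$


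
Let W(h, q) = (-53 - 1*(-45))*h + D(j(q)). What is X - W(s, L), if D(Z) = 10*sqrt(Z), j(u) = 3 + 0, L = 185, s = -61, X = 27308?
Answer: 26820 - 10*sqrt(3) ≈ 26803.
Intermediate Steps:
j(u) = 3
W(h, q) = -8*h + 10*sqrt(3) (W(h, q) = (-53 - 1*(-45))*h + 10*sqrt(3) = (-53 + 45)*h + 10*sqrt(3) = -8*h + 10*sqrt(3))
X - W(s, L) = 27308 - (-8*(-61) + 10*sqrt(3)) = 27308 - (488 + 10*sqrt(3)) = 27308 + (-488 - 10*sqrt(3)) = 26820 - 10*sqrt(3)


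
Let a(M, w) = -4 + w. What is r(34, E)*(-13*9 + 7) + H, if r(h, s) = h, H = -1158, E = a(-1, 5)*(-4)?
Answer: -4898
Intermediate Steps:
E = -4 (E = (-4 + 5)*(-4) = 1*(-4) = -4)
r(34, E)*(-13*9 + 7) + H = 34*(-13*9 + 7) - 1158 = 34*(-117 + 7) - 1158 = 34*(-110) - 1158 = -3740 - 1158 = -4898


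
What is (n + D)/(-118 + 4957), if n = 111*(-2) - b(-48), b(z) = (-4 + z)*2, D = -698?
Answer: -272/1613 ≈ -0.16863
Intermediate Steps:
b(z) = -8 + 2*z
n = -118 (n = 111*(-2) - (-8 + 2*(-48)) = -222 - (-8 - 96) = -222 - 1*(-104) = -222 + 104 = -118)
(n + D)/(-118 + 4957) = (-118 - 698)/(-118 + 4957) = -816/4839 = -816*1/4839 = -272/1613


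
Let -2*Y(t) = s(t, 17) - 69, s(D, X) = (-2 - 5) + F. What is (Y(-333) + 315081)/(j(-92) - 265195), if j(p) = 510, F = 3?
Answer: -126047/105874 ≈ -1.1905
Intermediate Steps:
s(D, X) = -4 (s(D, X) = (-2 - 5) + 3 = -7 + 3 = -4)
Y(t) = 73/2 (Y(t) = -(-4 - 69)/2 = -½*(-73) = 73/2)
(Y(-333) + 315081)/(j(-92) - 265195) = (73/2 + 315081)/(510 - 265195) = (630235/2)/(-264685) = (630235/2)*(-1/264685) = -126047/105874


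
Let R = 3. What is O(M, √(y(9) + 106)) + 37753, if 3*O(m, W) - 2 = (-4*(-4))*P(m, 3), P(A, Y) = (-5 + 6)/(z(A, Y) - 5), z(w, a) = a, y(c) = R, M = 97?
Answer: 37751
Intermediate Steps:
y(c) = 3
P(A, Y) = 1/(-5 + Y) (P(A, Y) = (-5 + 6)/(Y - 5) = 1/(-5 + Y))
O(m, W) = -2 (O(m, W) = ⅔ + ((-4*(-4))/(-5 + 3))/3 = ⅔ + (16/(-2))/3 = ⅔ + (16*(-½))/3 = ⅔ + (⅓)*(-8) = ⅔ - 8/3 = -2)
O(M, √(y(9) + 106)) + 37753 = -2 + 37753 = 37751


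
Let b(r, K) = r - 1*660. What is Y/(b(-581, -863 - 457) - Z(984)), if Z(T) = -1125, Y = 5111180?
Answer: -1277795/29 ≈ -44062.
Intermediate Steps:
b(r, K) = -660 + r (b(r, K) = r - 660 = -660 + r)
Y/(b(-581, -863 - 457) - Z(984)) = 5111180/((-660 - 581) - 1*(-1125)) = 5111180/(-1241 + 1125) = 5111180/(-116) = 5111180*(-1/116) = -1277795/29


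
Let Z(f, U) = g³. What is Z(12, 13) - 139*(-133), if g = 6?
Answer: 18703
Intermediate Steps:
Z(f, U) = 216 (Z(f, U) = 6³ = 216)
Z(12, 13) - 139*(-133) = 216 - 139*(-133) = 216 + 18487 = 18703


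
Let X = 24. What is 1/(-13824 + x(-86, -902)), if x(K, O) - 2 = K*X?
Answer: -1/15886 ≈ -6.2949e-5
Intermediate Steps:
x(K, O) = 2 + 24*K (x(K, O) = 2 + K*24 = 2 + 24*K)
1/(-13824 + x(-86, -902)) = 1/(-13824 + (2 + 24*(-86))) = 1/(-13824 + (2 - 2064)) = 1/(-13824 - 2062) = 1/(-15886) = -1/15886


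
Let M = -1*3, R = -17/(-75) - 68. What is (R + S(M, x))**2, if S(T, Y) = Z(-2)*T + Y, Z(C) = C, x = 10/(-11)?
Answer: 2674234369/680625 ≈ 3929.1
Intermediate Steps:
x = -10/11 (x = 10*(-1/11) = -10/11 ≈ -0.90909)
R = -5083/75 (R = -17*(-1/75) - 68 = 17/75 - 68 = -5083/75 ≈ -67.773)
M = -3
S(T, Y) = Y - 2*T (S(T, Y) = -2*T + Y = Y - 2*T)
(R + S(M, x))**2 = (-5083/75 + (-10/11 - 2*(-3)))**2 = (-5083/75 + (-10/11 + 6))**2 = (-5083/75 + 56/11)**2 = (-51713/825)**2 = 2674234369/680625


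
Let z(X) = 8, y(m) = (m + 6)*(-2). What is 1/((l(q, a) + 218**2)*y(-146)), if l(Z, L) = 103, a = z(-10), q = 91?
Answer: 1/13335560 ≈ 7.4987e-8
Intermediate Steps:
y(m) = -12 - 2*m (y(m) = (6 + m)*(-2) = -12 - 2*m)
a = 8
1/((l(q, a) + 218**2)*y(-146)) = 1/((103 + 218**2)*(-12 - 2*(-146))) = 1/((103 + 47524)*(-12 + 292)) = 1/(47627*280) = (1/47627)*(1/280) = 1/13335560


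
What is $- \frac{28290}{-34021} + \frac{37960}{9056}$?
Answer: $\frac{193453925}{38511772} \approx 5.0232$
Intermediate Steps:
$- \frac{28290}{-34021} + \frac{37960}{9056} = \left(-28290\right) \left(- \frac{1}{34021}\right) + 37960 \cdot \frac{1}{9056} = \frac{28290}{34021} + \frac{4745}{1132} = \frac{193453925}{38511772}$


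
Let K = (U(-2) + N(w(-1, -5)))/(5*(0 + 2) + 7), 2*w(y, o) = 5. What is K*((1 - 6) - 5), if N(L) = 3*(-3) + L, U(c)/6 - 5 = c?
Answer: -115/17 ≈ -6.7647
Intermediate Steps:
U(c) = 30 + 6*c
w(y, o) = 5/2 (w(y, o) = (½)*5 = 5/2)
N(L) = -9 + L
K = 23/34 (K = ((30 + 6*(-2)) + (-9 + 5/2))/(5*(0 + 2) + 7) = ((30 - 12) - 13/2)/(5*2 + 7) = (18 - 13/2)/(10 + 7) = (23/2)/17 = (23/2)*(1/17) = 23/34 ≈ 0.67647)
K*((1 - 6) - 5) = 23*((1 - 6) - 5)/34 = 23*(-5 - 5)/34 = (23/34)*(-10) = -115/17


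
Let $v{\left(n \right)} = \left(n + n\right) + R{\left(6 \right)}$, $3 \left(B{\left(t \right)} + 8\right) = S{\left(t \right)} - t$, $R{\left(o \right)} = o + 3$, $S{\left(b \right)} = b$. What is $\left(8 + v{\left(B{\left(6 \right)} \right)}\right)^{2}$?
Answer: $1$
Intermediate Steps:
$R{\left(o \right)} = 3 + o$
$B{\left(t \right)} = -8$ ($B{\left(t \right)} = -8 + \frac{t - t}{3} = -8 + \frac{1}{3} \cdot 0 = -8 + 0 = -8$)
$v{\left(n \right)} = 9 + 2 n$ ($v{\left(n \right)} = \left(n + n\right) + \left(3 + 6\right) = 2 n + 9 = 9 + 2 n$)
$\left(8 + v{\left(B{\left(6 \right)} \right)}\right)^{2} = \left(8 + \left(9 + 2 \left(-8\right)\right)\right)^{2} = \left(8 + \left(9 - 16\right)\right)^{2} = \left(8 - 7\right)^{2} = 1^{2} = 1$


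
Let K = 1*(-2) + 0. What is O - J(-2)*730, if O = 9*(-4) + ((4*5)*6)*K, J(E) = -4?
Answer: 2644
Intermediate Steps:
K = -2 (K = -2 + 0 = -2)
O = -276 (O = 9*(-4) + ((4*5)*6)*(-2) = -36 + (20*6)*(-2) = -36 + 120*(-2) = -36 - 240 = -276)
O - J(-2)*730 = -276 - (-4)*730 = -276 - 1*(-2920) = -276 + 2920 = 2644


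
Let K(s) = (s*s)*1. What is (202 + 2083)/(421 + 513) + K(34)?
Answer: 1081989/934 ≈ 1158.4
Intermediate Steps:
K(s) = s**2 (K(s) = s**2*1 = s**2)
(202 + 2083)/(421 + 513) + K(34) = (202 + 2083)/(421 + 513) + 34**2 = 2285/934 + 1156 = 1081989/934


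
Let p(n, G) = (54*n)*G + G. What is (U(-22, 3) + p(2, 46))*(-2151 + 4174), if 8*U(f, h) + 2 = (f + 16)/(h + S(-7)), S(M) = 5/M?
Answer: 649097757/64 ≈ 1.0142e+7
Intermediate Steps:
p(n, G) = G + 54*G*n (p(n, G) = 54*G*n + G = G + 54*G*n)
U(f, h) = -¼ + (16 + f)/(8*(-5/7 + h)) (U(f, h) = -¼ + ((f + 16)/(h + 5/(-7)))/8 = -¼ + ((16 + f)/(h + 5*(-⅐)))/8 = -¼ + ((16 + f)/(h - 5/7))/8 = -¼ + ((16 + f)/(-5/7 + h))/8 = -¼ + (16 + f)/(8*(-5/7 + h)))
(U(-22, 3) + p(2, 46))*(-2151 + 4174) = ((122 - 14*3 + 7*(-22))/(8*(-5 + 7*3)) + 46*(1 + 54*2))*(-2151 + 4174) = ((122 - 42 - 154)/(8*(-5 + 21)) + 46*(1 + 108))*2023 = ((⅛)*(-74)/16 + 46*109)*2023 = ((⅛)*(1/16)*(-74) + 5014)*2023 = (-37/64 + 5014)*2023 = (320859/64)*2023 = 649097757/64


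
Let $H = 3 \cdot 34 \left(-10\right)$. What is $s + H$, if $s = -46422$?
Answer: $-47442$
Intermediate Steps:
$H = -1020$ ($H = 102 \left(-10\right) = -1020$)
$s + H = -46422 - 1020 = -47442$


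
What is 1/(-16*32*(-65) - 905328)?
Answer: -1/872048 ≈ -1.1467e-6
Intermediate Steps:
1/(-16*32*(-65) - 905328) = 1/(-512*(-65) - 905328) = 1/(33280 - 905328) = 1/(-872048) = -1/872048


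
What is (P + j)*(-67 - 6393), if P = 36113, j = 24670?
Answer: -392658180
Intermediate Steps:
(P + j)*(-67 - 6393) = (36113 + 24670)*(-67 - 6393) = 60783*(-6460) = -392658180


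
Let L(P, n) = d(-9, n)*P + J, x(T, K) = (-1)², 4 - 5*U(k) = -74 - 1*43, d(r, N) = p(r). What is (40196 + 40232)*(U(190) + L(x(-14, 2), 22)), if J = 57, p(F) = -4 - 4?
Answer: 29436648/5 ≈ 5.8873e+6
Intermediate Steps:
p(F) = -8
d(r, N) = -8
U(k) = 121/5 (U(k) = ⅘ - (-74 - 1*43)/5 = ⅘ - (-74 - 43)/5 = ⅘ - ⅕*(-117) = ⅘ + 117/5 = 121/5)
x(T, K) = 1
L(P, n) = 57 - 8*P (L(P, n) = -8*P + 57 = 57 - 8*P)
(40196 + 40232)*(U(190) + L(x(-14, 2), 22)) = (40196 + 40232)*(121/5 + (57 - 8*1)) = 80428*(121/5 + (57 - 8)) = 80428*(121/5 + 49) = 80428*(366/5) = 29436648/5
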